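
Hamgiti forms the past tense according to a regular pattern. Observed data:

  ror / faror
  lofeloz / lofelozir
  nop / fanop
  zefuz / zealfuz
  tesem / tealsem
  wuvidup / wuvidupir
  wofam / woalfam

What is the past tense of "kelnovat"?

"kelnovat" has 3 vowels. The stems with 3 vowels (wuvidup → wuvidupir, lofeloz → lofelozir) add -ir.
The other patterns: stems with 1 vowel add the prefix fa-; stems with 2 vowels insert -al- after the first vowel.
So kelnovat → kelnovatir.

kelnovatir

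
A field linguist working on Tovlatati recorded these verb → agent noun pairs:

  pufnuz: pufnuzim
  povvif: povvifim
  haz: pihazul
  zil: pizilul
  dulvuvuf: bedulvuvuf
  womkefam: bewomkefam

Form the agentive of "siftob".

siftobim

haz and pufnuz both end in -z yet inflect differently (pihazul, pufnuzim), so the final letter is not what conditions the rule; the number of vowels is.
"siftob" has 2 vowels. The stems with 2 vowels (pufnuz → pufnuzim, povvif → povvifim) add -im.
So siftob → siftobim.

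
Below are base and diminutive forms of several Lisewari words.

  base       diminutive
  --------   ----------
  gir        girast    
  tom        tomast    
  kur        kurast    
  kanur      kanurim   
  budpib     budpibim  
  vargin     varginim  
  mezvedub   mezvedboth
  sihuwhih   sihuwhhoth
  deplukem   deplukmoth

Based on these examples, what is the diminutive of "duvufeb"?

gir and kanur both end in -r yet inflect differently (girast, kanurim), so the final letter is not what conditions the rule; the number of vowels is.
"duvufeb" has 3 vowels. The stems with 3 vowels (mezvedub → mezvedboth, sihuwhih → sihuwhhoth, deplukem → deplukmoth) delete the last vowel and add -oth.
The other patterns: stems with 1 vowel add -ast; stems with 2 vowels add -im.
So duvufeb → duvufboth.

duvufboth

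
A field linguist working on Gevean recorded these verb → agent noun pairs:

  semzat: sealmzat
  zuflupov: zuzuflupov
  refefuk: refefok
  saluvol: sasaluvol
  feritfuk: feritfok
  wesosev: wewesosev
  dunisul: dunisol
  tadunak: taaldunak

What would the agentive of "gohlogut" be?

gohlogot

tadunak and feritfuk both end in -k yet inflect differently (taaldunak, feritfok), so the final letter is not what conditions the rule; the last vowel is.
"gohlogut" has last vowel 'u'. The stems whose last vowel is 'u' (feritfuk → feritfok, refefuk → refefok, dunisul → dunisol) change the last vowel to 'o'.
So gohlogut → gohlogot.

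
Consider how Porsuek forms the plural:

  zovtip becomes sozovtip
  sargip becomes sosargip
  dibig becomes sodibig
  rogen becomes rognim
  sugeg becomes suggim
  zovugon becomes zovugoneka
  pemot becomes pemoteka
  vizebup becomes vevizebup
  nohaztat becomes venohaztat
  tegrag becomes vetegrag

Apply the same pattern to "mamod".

mamodeka

"mamod" has last vowel 'o'. The stems whose last vowel is 'o' (zovugon → zovugoneka, pemot → pemoteka) add -eka.
The other patterns: stems whose last vowel is 'i' add the prefix so-; stems whose last vowel is 'e' delete the last vowel and add -im; stems whose last vowel is 'a' or 'u' add the prefix ve-.
So mamod → mamodeka.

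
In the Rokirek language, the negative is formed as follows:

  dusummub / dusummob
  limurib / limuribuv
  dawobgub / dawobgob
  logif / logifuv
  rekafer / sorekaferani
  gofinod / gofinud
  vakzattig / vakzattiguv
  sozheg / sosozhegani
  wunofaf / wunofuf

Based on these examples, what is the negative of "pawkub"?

pawkob

logif and wunofaf both end in -f yet inflect differently (logifuv, wunofuf), so the final letter is not what conditions the rule; the last vowel is.
"pawkub" has last vowel 'u'. The stems whose last vowel is 'u' (dusummub → dusummob, dawobgub → dawobgob) change the last vowel to 'o'.
The other patterns: stems whose last vowel is 'i' add -uv; stems whose last vowel is 'a' or 'o' change the last vowel to 'u'; stems whose last vowel is 'e' add so- … -ani around the stem.
So pawkub → pawkob.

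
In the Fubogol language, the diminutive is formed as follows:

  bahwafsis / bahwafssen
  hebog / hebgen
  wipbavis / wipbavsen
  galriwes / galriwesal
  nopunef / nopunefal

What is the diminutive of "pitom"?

"pitom" has last vowel 'o'. The one such stem in the data (hebog → hebgen) deletes the last vowel and adds -en (as do bahwafsis, wipbavis), so the same rule applies.
So pitom → pitmen.

pitmen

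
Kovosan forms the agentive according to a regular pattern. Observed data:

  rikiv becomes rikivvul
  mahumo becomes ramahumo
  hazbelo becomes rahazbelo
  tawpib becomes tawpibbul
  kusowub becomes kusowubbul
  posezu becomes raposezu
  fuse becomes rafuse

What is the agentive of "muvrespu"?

"muvrespu" ends in a vowel. The stems ending in a vowel (hazbelo → rahazbelo, mahumo → ramahumo, posezu → raposezu) add the prefix ra-.
So muvrespu → ramuvrespu.

ramuvrespu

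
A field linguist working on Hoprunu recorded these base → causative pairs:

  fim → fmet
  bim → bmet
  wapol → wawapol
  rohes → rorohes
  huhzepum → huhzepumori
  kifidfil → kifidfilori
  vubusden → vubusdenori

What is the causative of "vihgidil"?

vihgidilori

"vihgidil" has 3 vowels. The stems with 3 vowels (huhzepum → huhzepumori, kifidfil → kifidfilori, vubusden → vubusdenori) add -ori.
So vihgidil → vihgidilori.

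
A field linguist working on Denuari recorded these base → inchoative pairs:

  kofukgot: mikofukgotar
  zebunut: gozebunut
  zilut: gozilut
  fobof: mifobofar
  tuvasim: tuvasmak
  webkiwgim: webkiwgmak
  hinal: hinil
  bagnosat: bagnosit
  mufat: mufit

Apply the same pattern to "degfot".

midegfotar

"degfot" has last vowel 'o'. The stems whose last vowel is 'o' (fobof → mifobofar, kofukgot → mikofukgotar) add mi- … -ar around the stem.
The other patterns: stems whose last vowel is 'a' change the last vowel to 'i'; stems whose last vowel is 'u' add the prefix go-; stems whose last vowel is 'i' delete the last vowel and add -ak.
So degfot → midegfotar.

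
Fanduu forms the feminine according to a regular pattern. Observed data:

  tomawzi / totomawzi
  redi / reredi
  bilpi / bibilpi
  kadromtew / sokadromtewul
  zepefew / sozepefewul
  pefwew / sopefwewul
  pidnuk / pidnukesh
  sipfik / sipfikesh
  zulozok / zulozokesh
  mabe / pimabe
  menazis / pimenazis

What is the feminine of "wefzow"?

tomawzi and sipfik both have last vowel 'i' yet inflect differently (totomawzi, sipfikesh), so the last vowel is not what conditions the rule; the final letter is.
"wefzow" ends in -w. The stems ending in -w (kadromtew → sokadromtewul, zepefew → sozepefewul, pefwew → sopefwewul) add so- … -ul around the stem.
The other patterns: stems ending in -i repeat the first consonant+vowel as a prefix; stems ending in -k add -esh; stems ending in -e or -s add the prefix pi-.
So wefzow → sowefzowul.

sowefzowul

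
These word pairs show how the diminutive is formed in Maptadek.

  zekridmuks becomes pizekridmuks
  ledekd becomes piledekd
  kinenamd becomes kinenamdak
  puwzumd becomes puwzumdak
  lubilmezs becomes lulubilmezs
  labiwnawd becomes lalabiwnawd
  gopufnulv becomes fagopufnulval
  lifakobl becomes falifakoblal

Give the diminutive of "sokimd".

"sokimd" has second-to-last letter 'm'. The stems whose second-to-last letter is 'm' (kinenamd → kinenamdak, puwzumd → puwzumdak) add -ak.
The other patterns: stems whose second-to-last letter is 'k' add the prefix pi-; stems whose second-to-last letter is 'w' or 'z' repeat the first consonant+vowel as a prefix; stems whose second-to-last letter is 'b' or 'l' add fa- … -al around the stem.
So sokimd → sokimdak.

sokimdak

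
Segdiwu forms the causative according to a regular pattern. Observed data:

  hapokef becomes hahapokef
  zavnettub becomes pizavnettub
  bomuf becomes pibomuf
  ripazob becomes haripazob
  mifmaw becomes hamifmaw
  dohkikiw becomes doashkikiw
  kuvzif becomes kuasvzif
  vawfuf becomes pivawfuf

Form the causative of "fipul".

pifipul

"fipul" has last vowel 'u'. The stems whose last vowel is 'u' (vawfuf → pivawfuf, bomuf → pibomuf, zavnettub → pizavnettub) add the prefix pi-.
The other patterns: stems whose last vowel is 'i' insert -as- after the first vowel; stems whose last vowel is 'a', 'e' or 'o' add the prefix ha-.
So fipul → pifipul.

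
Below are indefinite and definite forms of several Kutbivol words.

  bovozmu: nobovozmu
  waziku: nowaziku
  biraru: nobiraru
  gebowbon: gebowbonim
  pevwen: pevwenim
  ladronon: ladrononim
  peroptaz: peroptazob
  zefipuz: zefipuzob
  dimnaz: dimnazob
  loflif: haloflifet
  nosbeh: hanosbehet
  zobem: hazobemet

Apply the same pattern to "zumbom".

hazumbomet

bovozmu and zefipuz both have last vowel 'u' yet inflect differently (nobovozmu, zefipuzob), so the last vowel is not what conditions the rule; the final letter is.
"zumbom" ends in -m. The one such stem in the data (zobem → hazobemet) adds ha- … -et around the stem, so the same rule applies.
So zumbom → hazumbomet.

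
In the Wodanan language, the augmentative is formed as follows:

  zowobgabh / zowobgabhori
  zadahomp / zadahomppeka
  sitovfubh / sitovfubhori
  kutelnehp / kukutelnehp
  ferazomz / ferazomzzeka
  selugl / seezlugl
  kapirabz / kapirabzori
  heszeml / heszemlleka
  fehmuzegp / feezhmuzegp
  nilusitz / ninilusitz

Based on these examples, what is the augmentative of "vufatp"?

vuvufatp

"vufatp" has second-to-last letter 't'. The one such stem in the data (nilusitz → ninilusitz) repeats the first consonant+vowel as a prefix (as does kutelnehp), so the same rule applies.
The other patterns: stems whose second-to-last letter is 'm' double the final consonant and add -eka; stems whose second-to-last letter is 'b' add -ori; stems whose second-to-last letter is 'g' insert -ez- after the first vowel.
So vufatp → vuvufatp.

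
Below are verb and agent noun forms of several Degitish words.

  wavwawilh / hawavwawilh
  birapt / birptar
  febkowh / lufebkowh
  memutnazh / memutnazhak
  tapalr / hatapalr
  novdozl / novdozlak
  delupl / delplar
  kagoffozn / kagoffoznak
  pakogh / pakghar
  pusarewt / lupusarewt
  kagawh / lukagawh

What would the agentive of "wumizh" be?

wumizhak

pusarewt and birapt both end in -t yet inflect differently (lupusarewt, birptar), so the final letter is not what conditions the rule; the second-to-last letter is.
"wumizh" has second-to-last letter 'z'. The stems whose second-to-last letter is 'z' (novdozl → novdozlak, memutnazh → memutnazhak, kagoffozn → kagoffoznak) add -ak.
So wumizh → wumizhak.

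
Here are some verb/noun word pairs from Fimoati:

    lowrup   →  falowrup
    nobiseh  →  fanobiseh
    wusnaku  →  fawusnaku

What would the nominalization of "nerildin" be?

Every pair shown (lowrup → falowrup, nobiseh → fanobiseh, wusnaku → fawusnaku) follows the same rule: add the prefix fa-.
So nerildin → fanerildin.

fanerildin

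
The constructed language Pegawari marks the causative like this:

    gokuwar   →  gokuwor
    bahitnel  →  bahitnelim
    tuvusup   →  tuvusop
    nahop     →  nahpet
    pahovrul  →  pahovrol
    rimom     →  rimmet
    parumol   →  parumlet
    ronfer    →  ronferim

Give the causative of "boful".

bofol

parumol and bahitnel both end in -l yet inflect differently (parumlet, bahitnelim), so the final letter is not what conditions the rule; the last vowel is.
"boful" has last vowel 'u'. The stems whose last vowel is 'u' (tuvusup → tuvusop, pahovrul → pahovrol) change the last vowel to 'o'.
The other patterns: stems whose last vowel is 'o' delete the last vowel and add -et; stems whose last vowel is 'e' add -im.
So boful → bofol.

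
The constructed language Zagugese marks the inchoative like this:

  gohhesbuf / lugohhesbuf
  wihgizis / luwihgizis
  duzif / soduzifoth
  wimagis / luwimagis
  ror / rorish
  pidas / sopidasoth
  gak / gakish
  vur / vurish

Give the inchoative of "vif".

duzif and gohhesbuf both end in -f yet inflect differently (soduzifoth, lugohhesbuf), so the final letter is not what conditions the rule; the number of vowels is.
"vif" has 1 vowel. The stems with 1 vowel (ror → rorish, vur → vurish, gak → gakish) add -ish.
So vif → vifish.

vifish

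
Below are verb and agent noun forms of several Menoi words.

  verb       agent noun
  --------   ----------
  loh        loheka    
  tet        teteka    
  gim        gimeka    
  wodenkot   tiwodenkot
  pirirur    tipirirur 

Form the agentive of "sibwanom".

tisibwanom

tet and wodenkot both end in -t yet inflect differently (teteka, tiwodenkot), so the final letter is not what conditions the rule; the number of vowels is.
"sibwanom" has 3 vowels. The stems with 3 vowels (pirirur → tipirirur, wodenkot → tiwodenkot) add the prefix ti-.
The other pattern: stems with 1 vowel add -eka.
So sibwanom → tisibwanom.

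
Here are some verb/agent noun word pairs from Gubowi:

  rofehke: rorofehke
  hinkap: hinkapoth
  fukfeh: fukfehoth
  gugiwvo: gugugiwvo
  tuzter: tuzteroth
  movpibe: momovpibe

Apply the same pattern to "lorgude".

rofehke and fukfeh both have last vowel 'e' yet inflect differently (rorofehke, fukfehoth), so the last vowel is not what conditions the rule; whether the stem ends in a vowel or a consonant is.
"lorgude" ends in a vowel. The stems ending in a vowel (rofehke → rorofehke, movpibe → momovpibe, gugiwvo → gugugiwvo) repeat the first consonant+vowel as a prefix.
The other pattern: stems ending in a consonant add -oth.
So lorgude → lolorgude.

lolorgude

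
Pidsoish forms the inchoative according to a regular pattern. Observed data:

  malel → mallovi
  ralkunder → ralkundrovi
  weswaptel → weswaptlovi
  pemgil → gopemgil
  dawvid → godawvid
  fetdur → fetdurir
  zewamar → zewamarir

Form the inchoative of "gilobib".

gogilobib

malel and pemgil both end in -l yet inflect differently (mallovi, gopemgil), so the final letter is not what conditions the rule; the last vowel is.
"gilobib" has last vowel 'i'. The stems whose last vowel is 'i' (pemgil → gopemgil, dawvid → godawvid) add the prefix go-.
The other patterns: stems whose last vowel is 'e' delete the last vowel and add -ovi; stems whose last vowel is 'a' or 'u' add -ir.
So gilobib → gogilobib.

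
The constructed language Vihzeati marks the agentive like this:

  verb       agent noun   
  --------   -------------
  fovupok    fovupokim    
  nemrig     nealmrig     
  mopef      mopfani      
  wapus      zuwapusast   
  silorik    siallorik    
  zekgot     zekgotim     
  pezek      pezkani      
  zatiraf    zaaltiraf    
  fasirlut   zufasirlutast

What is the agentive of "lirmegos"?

lirmegosim

"lirmegos" has last vowel 'o'. The stems whose last vowel is 'o' (zekgot → zekgotim, fovupok → fovupokim) add -im.
The other patterns: stems whose last vowel is 'a' or 'i' insert -al- after the first vowel; stems whose last vowel is 'u' add zu- … -ast around the stem; stems whose last vowel is 'e' delete the last vowel and add -ani.
So lirmegos → lirmegosim.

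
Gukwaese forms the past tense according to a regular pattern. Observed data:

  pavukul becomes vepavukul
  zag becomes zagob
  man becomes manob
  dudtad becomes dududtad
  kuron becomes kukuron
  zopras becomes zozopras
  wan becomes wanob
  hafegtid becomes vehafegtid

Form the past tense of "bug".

"bug" has 1 vowel. The stems with 1 vowel (wan → wanob, zag → zagob, man → manob) add -ob.
So bug → bugob.

bugob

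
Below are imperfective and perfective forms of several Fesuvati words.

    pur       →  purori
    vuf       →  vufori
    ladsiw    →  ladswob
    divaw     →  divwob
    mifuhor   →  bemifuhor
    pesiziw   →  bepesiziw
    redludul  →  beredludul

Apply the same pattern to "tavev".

tavvob

"tavev" has 2 vowels. The stems with 2 vowels (ladsiw → ladswob, divaw → divwob) delete the last vowel and add -ob.
The other patterns: stems with 1 vowel add -ori; stems with 3 vowels add the prefix be-.
So tavev → tavvob.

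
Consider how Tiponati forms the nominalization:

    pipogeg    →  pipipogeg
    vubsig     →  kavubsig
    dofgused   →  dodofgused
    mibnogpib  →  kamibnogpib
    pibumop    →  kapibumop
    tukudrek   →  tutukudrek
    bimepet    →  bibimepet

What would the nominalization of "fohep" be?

fofohep

vubsig and pipogeg both end in -g yet inflect differently (kavubsig, pipipogeg), so the final letter is not what conditions the rule; the last vowel is.
"fohep" has last vowel 'e'. The stems whose last vowel is 'e' (pipogeg → pipipogeg, bimepet → bibimepet, dofgused → dodofgused) repeat the first consonant+vowel as a prefix.
So fohep → fofohep.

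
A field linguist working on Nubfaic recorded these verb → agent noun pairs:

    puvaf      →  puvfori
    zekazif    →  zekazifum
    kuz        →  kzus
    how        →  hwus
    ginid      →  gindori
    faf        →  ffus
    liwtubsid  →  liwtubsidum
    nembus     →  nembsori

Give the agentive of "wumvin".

"wumvin" has 2 vowels. The stems with 2 vowels (nembus → nembsori, puvaf → puvfori, ginid → gindori) delete the last vowel and add -ori.
So wumvin → wumvnori.

wumvnori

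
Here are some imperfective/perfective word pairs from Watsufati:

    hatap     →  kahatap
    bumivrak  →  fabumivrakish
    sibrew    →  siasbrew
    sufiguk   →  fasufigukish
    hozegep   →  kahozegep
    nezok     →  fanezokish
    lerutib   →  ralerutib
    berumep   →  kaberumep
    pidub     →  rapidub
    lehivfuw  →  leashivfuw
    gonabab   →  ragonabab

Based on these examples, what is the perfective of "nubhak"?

"nubhak" ends in -k. The stems ending in -k (bumivrak → fabumivrakish, sufiguk → fasufigukish, nezok → fanezokish) add fa- … -ish around the stem.
The other patterns: stems ending in -p add the prefix ka-; stems ending in -b add the prefix ra-; stems ending in -w insert -as- after the first vowel.
So nubhak → fanubhakish.

fanubhakish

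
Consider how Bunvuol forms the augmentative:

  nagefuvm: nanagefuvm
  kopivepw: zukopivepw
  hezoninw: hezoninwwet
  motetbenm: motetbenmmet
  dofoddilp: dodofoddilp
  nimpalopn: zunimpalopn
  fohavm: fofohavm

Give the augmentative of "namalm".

"namalm" has second-to-last letter 'l'. The one such stem in the data (dofoddilp → dodofoddilp) repeats the first consonant+vowel as a prefix (as do fohavm, nagefuvm), so the same rule applies.
The other patterns: stems whose second-to-last letter is 'p' add the prefix zu-; stems whose second-to-last letter is 'n' double the final consonant and add -et.
So namalm → nanamalm.

nanamalm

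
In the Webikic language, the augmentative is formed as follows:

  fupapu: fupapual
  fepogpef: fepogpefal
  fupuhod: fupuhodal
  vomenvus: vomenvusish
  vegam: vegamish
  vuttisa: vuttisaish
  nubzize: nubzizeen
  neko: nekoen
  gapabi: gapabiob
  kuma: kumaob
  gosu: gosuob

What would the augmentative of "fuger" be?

fugeral

vuttisa and kuma both end in -a yet inflect differently (vuttisaish, kumaob), so the final letter is not what conditions the rule; the first letter is.
"fuger" begins with f-. The stems beginning with f- (fupapu → fupapual, fepogpef → fepogpefal, fupuhod → fupuhodal) add -al.
So fuger → fugeral.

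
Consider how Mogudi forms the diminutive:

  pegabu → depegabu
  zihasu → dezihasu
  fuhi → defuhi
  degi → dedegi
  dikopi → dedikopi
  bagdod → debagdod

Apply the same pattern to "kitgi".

dekitgi

Every pair shown (pegabu → depegabu, zihasu → dezihasu, fuhi → defuhi, …) follows the same rule: add the prefix de-.
So kitgi → dekitgi.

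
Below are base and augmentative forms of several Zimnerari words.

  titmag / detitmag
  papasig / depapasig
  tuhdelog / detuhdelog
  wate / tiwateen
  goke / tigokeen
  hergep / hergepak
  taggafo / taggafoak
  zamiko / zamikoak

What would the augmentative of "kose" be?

tikoseen

wate and hergep both have last vowel 'e' yet inflect differently (tiwateen, hergepak), so the last vowel is not what conditions the rule; the final letter is.
"kose" ends in -e. The stems ending in -e (wate → tiwateen, goke → tigokeen) add ti- … -en around the stem.
So kose → tikoseen.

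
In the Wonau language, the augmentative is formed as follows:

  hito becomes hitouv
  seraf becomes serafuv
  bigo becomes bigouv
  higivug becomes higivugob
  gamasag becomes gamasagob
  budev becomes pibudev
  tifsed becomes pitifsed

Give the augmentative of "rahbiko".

seraf and gamasag both have last vowel 'a' yet inflect differently (serafuv, gamasagob), so the last vowel is not what conditions the rule; the final letter is.
"rahbiko" ends in -o. The stems ending in -o (hito → hitouv, bigo → bigouv) add -uv.
So rahbiko → rahbikouv.

rahbikouv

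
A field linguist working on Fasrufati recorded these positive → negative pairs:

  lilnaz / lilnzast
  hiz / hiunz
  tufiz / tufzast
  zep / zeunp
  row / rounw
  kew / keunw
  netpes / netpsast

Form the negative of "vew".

tufiz and hiz both end in -z yet inflect differently (tufzast, hiunz), so the final letter is not what conditions the rule; the number of vowels is.
"vew" has 1 vowel. The stems with 1 vowel (zep → zeunp, row → rounw, hiz → hiunz) insert -un- after the first vowel.
So vew → veunw.

veunw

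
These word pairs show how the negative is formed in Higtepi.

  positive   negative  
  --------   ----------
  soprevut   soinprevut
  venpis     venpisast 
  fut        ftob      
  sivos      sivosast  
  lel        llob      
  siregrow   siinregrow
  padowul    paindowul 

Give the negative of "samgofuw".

fut and soprevut both end in -t yet inflect differently (ftob, soinprevut), so the final letter is not what conditions the rule; the number of vowels is.
"samgofuw" has 3 vowels. The stems with 3 vowels (soprevut → soinprevut, padowul → paindowul, siregrow → siinregrow) insert -in- after the first vowel.
So samgofuw → sainmgofuw.

sainmgofuw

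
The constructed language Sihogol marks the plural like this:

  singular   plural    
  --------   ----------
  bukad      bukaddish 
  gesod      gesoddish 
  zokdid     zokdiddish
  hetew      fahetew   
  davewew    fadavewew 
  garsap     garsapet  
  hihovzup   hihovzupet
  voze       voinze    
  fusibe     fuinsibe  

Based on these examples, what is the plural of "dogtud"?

bukad and garsap both have last vowel 'a' yet inflect differently (bukaddish, garsapet), so the last vowel is not what conditions the rule; the final letter is.
"dogtud" ends in -d. The stems ending in -d (bukad → bukaddish, gesod → gesoddish, zokdid → zokdiddish) double the final consonant and add -ish.
The other patterns: stems ending in -w add the prefix fa-; stems ending in -p add -et; stems ending in -e insert -in- after the first vowel.
So dogtud → dogtuddish.

dogtuddish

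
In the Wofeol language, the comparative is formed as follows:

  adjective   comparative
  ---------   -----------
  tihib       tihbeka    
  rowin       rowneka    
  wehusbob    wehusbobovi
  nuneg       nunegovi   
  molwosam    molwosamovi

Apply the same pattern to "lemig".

tihib and wehusbob both end in -b yet inflect differently (tihbeka, wehusbobovi), so the final letter is not what conditions the rule; the last vowel is.
"lemig" has last vowel 'i'. The stems whose last vowel is 'i' (tihib → tihbeka, rowin → rowneka) delete the last vowel and add -eka.
So lemig → lemgeka.

lemgeka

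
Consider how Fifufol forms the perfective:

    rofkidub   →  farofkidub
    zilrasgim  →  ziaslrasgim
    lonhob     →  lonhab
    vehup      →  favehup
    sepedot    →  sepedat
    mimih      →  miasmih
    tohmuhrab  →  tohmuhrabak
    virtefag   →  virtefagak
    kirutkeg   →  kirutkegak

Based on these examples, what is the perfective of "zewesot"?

"zewesot" has last vowel 'o'. The stems whose last vowel is 'o' (sepedot → sepedat, lonhob → lonhab) change the last vowel to 'a'.
The other patterns: stems whose last vowel is 'a' or 'e' add -ak; stems whose last vowel is 'i' insert -as- after the first vowel; stems whose last vowel is 'u' add the prefix fa-.
So zewesot → zewesat.

zewesat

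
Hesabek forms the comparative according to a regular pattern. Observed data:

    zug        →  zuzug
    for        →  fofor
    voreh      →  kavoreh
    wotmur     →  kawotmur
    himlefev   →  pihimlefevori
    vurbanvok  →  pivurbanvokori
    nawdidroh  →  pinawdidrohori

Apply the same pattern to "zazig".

for and wotmur both end in -r yet inflect differently (fofor, kawotmur), so the final letter is not what conditions the rule; the number of vowels is.
"zazig" has 2 vowels. The stems with 2 vowels (voreh → kavoreh, wotmur → kawotmur) add the prefix ka-.
The other patterns: stems with 1 vowel repeat the first consonant+vowel as a prefix; stems with 3 vowels add pi- … -ori around the stem.
So zazig → kazazig.

kazazig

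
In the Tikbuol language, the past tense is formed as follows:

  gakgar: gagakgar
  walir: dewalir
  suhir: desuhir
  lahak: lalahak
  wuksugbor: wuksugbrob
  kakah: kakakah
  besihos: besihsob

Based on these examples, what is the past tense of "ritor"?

ritrob

suhir and gakgar both end in -r yet inflect differently (desuhir, gagakgar), so the final letter is not what conditions the rule; the last vowel is.
"ritor" has last vowel 'o'. The stems whose last vowel is 'o' (wuksugbor → wuksugbrob, besihos → besihsob) delete the last vowel and add -ob.
The other patterns: stems whose last vowel is 'i' add the prefix de-; stems whose last vowel is 'a' repeat the first consonant+vowel as a prefix.
So ritor → ritrob.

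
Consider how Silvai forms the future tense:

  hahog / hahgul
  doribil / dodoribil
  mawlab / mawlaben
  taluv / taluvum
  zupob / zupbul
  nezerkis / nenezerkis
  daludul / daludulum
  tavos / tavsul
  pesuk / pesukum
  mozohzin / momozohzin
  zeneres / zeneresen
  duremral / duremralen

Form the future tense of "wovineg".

wovinegen

daludul and doribil both end in -l yet inflect differently (daludulum, dodoribil), so the final letter is not what conditions the rule; the last vowel is.
"wovineg" has last vowel 'e'. The one such stem in the data (zeneres → zeneresen) adds -en, so the same rule applies.
The other patterns: stems whose last vowel is 'u' add -um; stems whose last vowel is 'i' repeat the first consonant+vowel as a prefix; stems whose last vowel is 'o' delete the last vowel and add -ul.
So wovineg → wovinegen.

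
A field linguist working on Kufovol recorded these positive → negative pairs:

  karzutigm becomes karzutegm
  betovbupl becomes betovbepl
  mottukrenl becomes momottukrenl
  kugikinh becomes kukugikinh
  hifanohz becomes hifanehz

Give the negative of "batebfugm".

batebfegm

mottukrenl and betovbupl both end in -l yet inflect differently (momottukrenl, betovbepl), so the final letter is not what conditions the rule; the second-to-last letter is.
"batebfugm" has second-to-last letter 'g'. The one such stem in the data (karzutigm → karzutegm) changes the last vowel to 'e' (as do hifanohz, betovbupl), so the same rule applies.
So batebfugm → batebfegm.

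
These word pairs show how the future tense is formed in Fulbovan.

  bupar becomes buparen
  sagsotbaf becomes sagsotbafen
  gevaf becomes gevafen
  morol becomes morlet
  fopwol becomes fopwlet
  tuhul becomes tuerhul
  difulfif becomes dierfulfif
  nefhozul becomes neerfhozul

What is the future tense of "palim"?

"palim" has last vowel 'i'. The one such stem in the data (difulfif → dierfulfif) inserts -er- after the first vowel (as do tuhul, nefhozul), so the same rule applies.
The other patterns: stems whose last vowel is 'a' add -en; stems whose last vowel is 'o' delete the last vowel and add -et.
So palim → paerlim.

paerlim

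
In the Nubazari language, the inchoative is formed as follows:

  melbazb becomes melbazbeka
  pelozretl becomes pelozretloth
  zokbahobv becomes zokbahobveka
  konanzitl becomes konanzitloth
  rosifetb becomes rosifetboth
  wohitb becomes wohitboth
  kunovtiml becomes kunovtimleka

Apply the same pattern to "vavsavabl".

konanzitl and kunovtiml both end in -l yet inflect differently (konanzitloth, kunovtimleka), so the final letter is not what conditions the rule; the second-to-last letter is.
"vavsavabl" has second-to-last letter 'b'. The one such stem in the data (zokbahobv → zokbahobveka) adds -eka, so the same rule applies.
The other pattern: stems whose second-to-last letter is 't' add -oth.
So vavsavabl → vavsavableka.

vavsavableka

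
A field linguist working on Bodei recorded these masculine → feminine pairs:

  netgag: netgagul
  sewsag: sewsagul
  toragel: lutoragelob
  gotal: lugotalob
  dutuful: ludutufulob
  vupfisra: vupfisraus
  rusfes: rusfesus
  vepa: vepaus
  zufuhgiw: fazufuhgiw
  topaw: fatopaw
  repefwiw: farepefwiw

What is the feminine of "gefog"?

gefogul

netgag and gotal both have last vowel 'a' yet inflect differently (netgagul, lugotalob), so the last vowel is not what conditions the rule; the final letter is.
"gefog" ends in -g. The stems ending in -g (netgag → netgagul, sewsag → sewsagul) add -ul.
So gefog → gefogul.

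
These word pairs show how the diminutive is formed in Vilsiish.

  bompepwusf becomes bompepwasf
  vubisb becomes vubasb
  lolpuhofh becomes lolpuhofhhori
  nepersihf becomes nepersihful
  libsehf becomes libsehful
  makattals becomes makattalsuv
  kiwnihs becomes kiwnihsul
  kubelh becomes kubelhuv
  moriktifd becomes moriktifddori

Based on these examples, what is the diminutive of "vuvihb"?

vuvihbul

bompepwusf and nepersihf both end in -f yet inflect differently (bompepwasf, nepersihful), so the final letter is not what conditions the rule; the second-to-last letter is.
"vuvihb" has second-to-last letter 'h'. The stems whose second-to-last letter is 'h' (nepersihf → nepersihful, libsehf → libsehful, kiwnihs → kiwnihsul) add -ul.
So vuvihb → vuvihbul.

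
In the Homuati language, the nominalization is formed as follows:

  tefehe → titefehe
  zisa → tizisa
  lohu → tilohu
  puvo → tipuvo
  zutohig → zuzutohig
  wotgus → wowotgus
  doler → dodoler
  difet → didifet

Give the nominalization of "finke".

tifinke

lohu and wotgus both have last vowel 'u' yet inflect differently (tilohu, wowotgus), so the last vowel is not what conditions the rule; whether the stem ends in a vowel or a consonant is.
"finke" ends in a vowel. The stems ending in a vowel (tefehe → titefehe, zisa → tizisa, lohu → tilohu) add the prefix ti-.
The other pattern: stems ending in a consonant repeat the first consonant+vowel as a prefix.
So finke → tifinke.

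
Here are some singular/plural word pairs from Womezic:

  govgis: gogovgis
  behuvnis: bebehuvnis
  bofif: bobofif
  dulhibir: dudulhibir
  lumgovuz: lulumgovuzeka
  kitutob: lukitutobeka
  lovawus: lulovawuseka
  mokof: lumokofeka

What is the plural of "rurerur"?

govgis and lovawus both end in -s yet inflect differently (gogovgis, lulovawuseka), so the final letter is not what conditions the rule; the last vowel is.
"rurerur" has last vowel 'u'. The stems whose last vowel is 'u' (lumgovuz → lulumgovuzeka, lovawus → lulovawuseka) add lu- … -eka around the stem.
The other pattern: stems whose last vowel is 'i' repeat the first consonant+vowel as a prefix.
So rurerur → lururerureka.

lururerureka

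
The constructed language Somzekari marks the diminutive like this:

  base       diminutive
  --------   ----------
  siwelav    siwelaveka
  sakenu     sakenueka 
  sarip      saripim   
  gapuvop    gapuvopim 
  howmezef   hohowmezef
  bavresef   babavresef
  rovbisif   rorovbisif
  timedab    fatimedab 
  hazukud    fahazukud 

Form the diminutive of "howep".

sarip and rovbisif both have last vowel 'i' yet inflect differently (saripim, rorovbisif), so the last vowel is not what conditions the rule; the final letter is.
"howep" ends in -p. The stems ending in -p (sarip → saripim, gapuvop → gapuvopim) add -im.
The other patterns: stems ending in -u or -v add -eka; stems ending in -f repeat the first consonant+vowel as a prefix; stems ending in -b or -d add the prefix fa-.
So howep → howepim.

howepim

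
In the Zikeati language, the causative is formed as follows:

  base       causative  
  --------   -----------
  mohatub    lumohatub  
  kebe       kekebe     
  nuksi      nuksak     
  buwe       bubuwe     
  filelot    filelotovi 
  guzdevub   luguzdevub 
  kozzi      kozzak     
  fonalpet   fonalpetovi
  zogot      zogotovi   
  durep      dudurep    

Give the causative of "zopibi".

fonalpet and kebe both have last vowel 'e' yet inflect differently (fonalpetovi, kekebe), so the last vowel is not what conditions the rule; the final letter is.
"zopibi" ends in -i. The stems ending in -i (kozzi → kozzak, nuksi → nuksak) drop the final letter and add -ak.
The other patterns: stems ending in -t add -ovi; stems ending in -b add the prefix lu-; stems ending in -e or -p repeat the first consonant+vowel as a prefix.
So zopibi → zopibak.

zopibak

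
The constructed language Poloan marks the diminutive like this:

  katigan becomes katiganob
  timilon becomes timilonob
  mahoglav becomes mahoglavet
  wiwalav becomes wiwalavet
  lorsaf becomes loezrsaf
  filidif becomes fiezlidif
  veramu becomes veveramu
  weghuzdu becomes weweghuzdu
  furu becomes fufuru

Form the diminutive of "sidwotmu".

sisidwotmu

katigan and mahoglav both have last vowel 'a' yet inflect differently (katiganob, mahoglavet), so the last vowel is not what conditions the rule; the final letter is.
"sidwotmu" ends in -u. The stems ending in -u (veramu → veveramu, weghuzdu → weweghuzdu, furu → fufuru) repeat the first consonant+vowel as a prefix.
So sidwotmu → sisidwotmu.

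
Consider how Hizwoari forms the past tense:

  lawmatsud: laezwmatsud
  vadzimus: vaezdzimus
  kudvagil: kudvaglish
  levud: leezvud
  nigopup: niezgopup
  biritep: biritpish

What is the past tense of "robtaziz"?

robtazzish

nigopup and biritep both end in -p yet inflect differently (niezgopup, biritpish), so the final letter is not what conditions the rule; the last vowel is.
"robtaziz" has last vowel 'i'. The one such stem in the data (kudvagil → kudvaglish) deletes the last vowel and adds -ish (as does biritep), so the same rule applies.
So robtaziz → robtazzish.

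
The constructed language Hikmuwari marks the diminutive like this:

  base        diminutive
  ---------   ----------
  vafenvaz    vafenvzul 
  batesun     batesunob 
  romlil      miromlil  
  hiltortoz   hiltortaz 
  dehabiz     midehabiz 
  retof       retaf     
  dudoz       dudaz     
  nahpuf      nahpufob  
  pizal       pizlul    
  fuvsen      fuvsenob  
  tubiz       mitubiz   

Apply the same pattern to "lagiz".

"lagiz" has last vowel 'i'. The stems whose last vowel is 'i' (tubiz → mitubiz, dehabiz → midehabiz, romlil → miromlil) add the prefix mi-.
The other patterns: stems whose last vowel is 'a' delete the last vowel and add -ul; stems whose last vowel is 'e' or 'u' add -ob; stems whose last vowel is 'o' change the last vowel to 'a'.
So lagiz → milagiz.

milagiz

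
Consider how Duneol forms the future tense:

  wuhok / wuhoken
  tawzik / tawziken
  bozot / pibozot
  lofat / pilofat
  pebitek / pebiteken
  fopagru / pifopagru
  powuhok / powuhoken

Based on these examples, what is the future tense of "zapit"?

powuhok and bozot both have last vowel 'o' yet inflect differently (powuhoken, pibozot), so the last vowel is not what conditions the rule; the final letter is.
"zapit" ends in -t. The stems ending in -t (bozot → pibozot, lofat → pilofat) add the prefix pi-.
The other pattern: stems ending in -k add -en.
So zapit → pizapit.

pizapit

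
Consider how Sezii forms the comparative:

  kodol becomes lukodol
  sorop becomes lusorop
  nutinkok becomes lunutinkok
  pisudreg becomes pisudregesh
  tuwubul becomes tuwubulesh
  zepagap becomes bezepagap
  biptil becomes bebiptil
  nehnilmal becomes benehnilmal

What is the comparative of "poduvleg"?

poduvlegesh

"poduvleg" has last vowel 'e'. The one such stem in the data (pisudreg → pisudregesh) adds -esh, so the same rule applies.
The other patterns: stems whose last vowel is 'o' add the prefix lu-; stems whose last vowel is 'a' or 'i' add the prefix be-.
So poduvleg → poduvlegesh.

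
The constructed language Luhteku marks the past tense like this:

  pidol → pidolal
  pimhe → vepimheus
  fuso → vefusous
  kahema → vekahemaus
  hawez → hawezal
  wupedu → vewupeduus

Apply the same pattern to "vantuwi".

vevantuwius

fuso and pidol both have last vowel 'o' yet inflect differently (vefusous, pidolal), so the last vowel is not what conditions the rule; whether the stem ends in a vowel or a consonant is.
"vantuwi" ends in a vowel. The stems ending in a vowel (fuso → vefusous, kahema → vekahemaus, wupedu → vewupeduus) add ve- … -us around the stem.
So vantuwi → vevantuwius.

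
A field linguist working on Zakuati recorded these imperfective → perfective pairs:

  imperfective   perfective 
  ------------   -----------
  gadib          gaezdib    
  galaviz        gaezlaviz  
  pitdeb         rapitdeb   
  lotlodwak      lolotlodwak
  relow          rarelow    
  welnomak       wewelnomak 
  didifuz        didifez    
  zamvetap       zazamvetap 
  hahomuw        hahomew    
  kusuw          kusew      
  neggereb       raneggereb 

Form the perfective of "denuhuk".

denuhek

"denuhuk" has last vowel 'u'. The stems whose last vowel is 'u' (kusuw → kusew, hahomuw → hahomew, didifuz → didifez) change the last vowel to 'e'.
So denuhuk → denuhek.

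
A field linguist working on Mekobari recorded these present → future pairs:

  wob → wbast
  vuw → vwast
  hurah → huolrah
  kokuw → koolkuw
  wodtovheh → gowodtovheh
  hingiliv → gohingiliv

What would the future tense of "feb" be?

"feb" has 1 vowel. The stems with 1 vowel (wob → wbast, vuw → vwast) delete the last vowel and add -ast.
So feb → fbast.

fbast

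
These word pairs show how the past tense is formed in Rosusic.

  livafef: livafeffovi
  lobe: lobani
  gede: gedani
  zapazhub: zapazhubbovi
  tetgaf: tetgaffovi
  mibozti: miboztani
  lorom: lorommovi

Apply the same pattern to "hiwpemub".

lobe and livafef both have last vowel 'e' yet inflect differently (lobani, livafeffovi), so the last vowel is not what conditions the rule; whether the stem ends in a vowel or a consonant is.
"hiwpemub" ends in a consonant. The stems ending in a consonant (tetgaf → tetgaffovi, lorom → lorommovi, livafef → livafeffovi) double the final consonant and add -ovi.
The other pattern: stems ending in a vowel drop the final letter and add -ani.
So hiwpemub → hiwpemubbovi.

hiwpemubbovi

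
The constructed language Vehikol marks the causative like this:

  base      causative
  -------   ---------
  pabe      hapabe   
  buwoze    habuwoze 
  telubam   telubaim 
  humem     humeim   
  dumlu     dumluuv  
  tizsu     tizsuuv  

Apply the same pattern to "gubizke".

pabe and humem both have last vowel 'e' yet inflect differently (hapabe, humeim), so the last vowel is not what conditions the rule; the final letter is.
"gubizke" ends in -e. The stems ending in -e (pabe → hapabe, buwoze → habuwoze) add the prefix ha-.
The other patterns: stems ending in -m drop the final letter and add -im; stems ending in -u add -uv.
So gubizke → hagubizke.

hagubizke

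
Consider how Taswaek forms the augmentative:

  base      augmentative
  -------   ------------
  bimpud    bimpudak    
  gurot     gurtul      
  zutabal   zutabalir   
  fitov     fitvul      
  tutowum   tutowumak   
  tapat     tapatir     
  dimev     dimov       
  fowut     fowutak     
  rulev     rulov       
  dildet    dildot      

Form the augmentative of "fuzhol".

gurot and fowut both end in -t yet inflect differently (gurtul, fowutak), so the final letter is not what conditions the rule; the last vowel is.
"fuzhol" has last vowel 'o'. The stems whose last vowel is 'o' (gurot → gurtul, fitov → fitvul) delete the last vowel and add -ul.
The other patterns: stems whose last vowel is 'u' add -ak; stems whose last vowel is 'a' add -ir; stems whose last vowel is 'e' change the last vowel to 'o'.
So fuzhol → fuzhlul.

fuzhlul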